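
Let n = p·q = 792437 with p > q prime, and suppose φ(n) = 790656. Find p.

929

φ(n) = (p−1)(q−1) = n − (p+q) + 1, so p + q = 792437 − 790656 + 1 = 1782.
p and q are the roots of t² − 1782t + 792437 = 0.
Discriminant: 1782² − 4·792437 = 3175524 − 3169748 = 5776; √5776 = 76.
q = (1782 − 76)/2 = 853, p = (1782 + 76)/2 = 929.
Check: 853 · 929 = 792437.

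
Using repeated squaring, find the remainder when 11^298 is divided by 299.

11^1 ≡ 11 (mod 299)
11^2 ≡ 11^2 = 121 ≡ 121 (mod 299)
11^4 ≡ 121^2 = 14641 ≡ 289 (mod 299)
11^8 ≡ 289^2 = 83521 ≡ 100 (mod 299)
11^16 ≡ 100^2 = 10000 ≡ 133 (mod 299)
11^32 ≡ 133^2 = 17689 ≡ 48 (mod 299)
11^64 ≡ 48^2 = 2304 ≡ 211 (mod 299)
11^128 ≡ 211^2 = 44521 ≡ 269 (mod 299)
11^256 ≡ 269^2 = 72361 ≡ 3 (mod 299)
298 = 256 + 32 + 8 + 2 in binary powers of 2.
So 11^298 ≡ 3 · 48 · 100 · 121 ≡ 127 (mod 299).
Since 127 ≠ 1, base 11 is a Fermat witness: 299 is composite.

127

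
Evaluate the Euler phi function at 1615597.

1568784

Factor: 1615597 = 59 · 139 · 197.
φ(1615597) = (59−1) · (139−1) · (197−1) = 58 · 138 · 196 = 1568784.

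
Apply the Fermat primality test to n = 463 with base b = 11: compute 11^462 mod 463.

11^1 ≡ 11 (mod 463)
11^2 ≡ 11^2 = 121 ≡ 121 (mod 463)
11^4 ≡ 121^2 = 14641 ≡ 288 (mod 463)
11^8 ≡ 288^2 = 82944 ≡ 67 (mod 463)
11^16 ≡ 67^2 = 4489 ≡ 322 (mod 463)
11^32 ≡ 322^2 = 103684 ≡ 435 (mod 463)
11^64 ≡ 435^2 = 189225 ≡ 321 (mod 463)
11^128 ≡ 321^2 = 103041 ≡ 255 (mod 463)
11^256 ≡ 255^2 = 65025 ≡ 205 (mod 463)
462 = 256 + 128 + 64 + 8 + 4 + 2 in binary powers of 2.
So 11^462 ≡ 205 · 255 · 321 · 67 · 288 · 121 ≡ 1 (mod 463).
Since the result is 1, base 11 gives no evidence that 463 is composite.

1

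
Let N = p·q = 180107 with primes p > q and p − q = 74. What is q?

Since p = q + 74, we have 180107 = q(q + 74), so q² + 74q − 180107 = 0.
Discriminant: 74² + 4·180107 = 5476 + 720428 = 725904; √725904 = 852.
q = (−74 + 852)/2 = 389, and p = q + 74 = 463.
Check: 389 · 463 = 180107.

389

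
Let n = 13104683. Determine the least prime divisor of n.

71

13104683 is odd.
Digit sum 26, not divisible by 3.
Ends in 3: not divisible by 5.
7: 13104683 = 7·1872097 + 4
11: 13104683 = 11·1191334 + 9
13: 13104683 = 13·1008052 + 7
17: 13104683 = 17·770863 + 12
19: 13104683 = 19·689720 + 3
23: 13104683 = 23·569768 + 19
29: 13104683 = 29·451885 + 18
31: 13104683 = 31·422731 + 22
37: 13104683 = 37·354180 + 23
41: 13104683 = 41·319626 + 17
43: 13104683 = 43·304760 + 3
47: 13104683 = 47·278823 + 2
53: 13104683 = 53·247258 + 9
59: 13104683 = 59·222113 + 16
61: 13104683 = 61·214830 + 53
67: 13104683 = 67·195592 + 19
71: 13104683 = 71·184573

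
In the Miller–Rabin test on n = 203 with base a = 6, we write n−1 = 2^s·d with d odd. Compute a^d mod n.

13

203 − 1 = 202 = 2^1 · 101, so d = 101.
6^1 ≡ 6 (mod 203)
6^2 ≡ 6^2 = 36 ≡ 36 (mod 203)
6^4 ≡ 36^2 = 1296 ≡ 78 (mod 203)
6^8 ≡ 78^2 = 6084 ≡ 197 (mod 203)
6^16 ≡ 197^2 = 38809 ≡ 36 (mod 203)
6^32 ≡ 36^2 = 1296 ≡ 78 (mod 203)
6^64 ≡ 78^2 = 6084 ≡ 197 (mod 203)
101 = 64 + 32 + 4 + 1 in binary powers of 2.
So 6^101 ≡ 197 · 78 · 78 · 6 ≡ 13 (mod 203).
Squaring chain: 13; never reaches −1, so base 6 is a Miller–Rabin witness that 203 is composite.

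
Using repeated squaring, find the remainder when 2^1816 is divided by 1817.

1221

2^1 ≡ 2 (mod 1817)
2^2 ≡ 2^2 = 4 ≡ 4 (mod 1817)
2^4 ≡ 4^2 = 16 ≡ 16 (mod 1817)
2^8 ≡ 16^2 = 256 ≡ 256 (mod 1817)
2^16 ≡ 256^2 = 65536 ≡ 124 (mod 1817)
2^32 ≡ 124^2 = 15376 ≡ 840 (mod 1817)
2^64 ≡ 840^2 = 705600 ≡ 604 (mod 1817)
2^128 ≡ 604^2 = 364816 ≡ 1416 (mod 1817)
2^256 ≡ 1416^2 = 2005056 ≡ 905 (mod 1817)
2^512 ≡ 905^2 = 819025 ≡ 1375 (mod 1817)
2^1024 ≡ 1375^2 = 1890625 ≡ 945 (mod 1817)
1816 = 1024 + 512 + 256 + 16 + 8 in binary powers of 2.
So 2^1816 ≡ 945 · 1375 · 905 · 124 · 256 ≡ 1221 (mod 1817).
Since 1221 ≠ 1, base 2 is a Fermat witness: 1817 is composite.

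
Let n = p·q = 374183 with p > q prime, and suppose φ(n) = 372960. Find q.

φ(n) = (p−1)(q−1) = n − (p+q) + 1, so p + q = 374183 − 372960 + 1 = 1224.
p and q are the roots of t² − 1224t + 374183 = 0.
Discriminant: 1224² − 4·374183 = 1498176 − 1496732 = 1444; √1444 = 38.
q = (1224 − 38)/2 = 593, p = (1224 + 38)/2 = 631.
Check: 593 · 631 = 374183.

593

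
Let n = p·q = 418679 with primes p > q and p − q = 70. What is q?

Since p = q + 70, we have 418679 = q(q + 70), so q² + 70q − 418679 = 0.
Discriminant: 70² + 4·418679 = 4900 + 1674716 = 1679616; √1679616 = 1296.
q = (−70 + 1296)/2 = 613, and p = q + 70 = 683.
Check: 613 · 683 = 418679.

613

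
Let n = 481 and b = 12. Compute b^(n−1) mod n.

12^1 ≡ 12 (mod 481)
12^2 ≡ 12^2 = 144 ≡ 144 (mod 481)
12^4 ≡ 144^2 = 20736 ≡ 53 (mod 481)
12^8 ≡ 53^2 = 2809 ≡ 404 (mod 481)
12^16 ≡ 404^2 = 163216 ≡ 157 (mod 481)
12^32 ≡ 157^2 = 24649 ≡ 118 (mod 481)
12^64 ≡ 118^2 = 13924 ≡ 456 (mod 481)
12^128 ≡ 456^2 = 207936 ≡ 144 (mod 481)
12^256 ≡ 144^2 = 20736 ≡ 53 (mod 481)
480 = 256 + 128 + 64 + 32 in binary powers of 2.
So 12^480 ≡ 53 · 144 · 456 · 118 ≡ 248 (mod 481).
Since 248 ≠ 1, base 12 is a Fermat witness: 481 is composite.

248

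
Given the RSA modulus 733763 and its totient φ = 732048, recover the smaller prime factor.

809

φ(n) = (p−1)(q−1) = n − (p+q) + 1, so p + q = 733763 − 732048 + 1 = 1716.
p and q are the roots of t² − 1716t + 733763 = 0.
Discriminant: 1716² − 4·733763 = 2944656 − 2935052 = 9604; √9604 = 98.
q = (1716 − 98)/2 = 809, p = (1716 + 98)/2 = 907.
Check: 809 · 907 = 733763.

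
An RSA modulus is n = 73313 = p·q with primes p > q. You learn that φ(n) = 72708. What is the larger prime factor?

439

φ(n) = (p−1)(q−1) = n − (p+q) + 1, so p + q = 73313 − 72708 + 1 = 606.
p and q are the roots of t² − 606t + 73313 = 0.
Discriminant: 606² − 4·73313 = 367236 − 293252 = 73984; √73984 = 272.
q = (606 − 272)/2 = 167, p = (606 + 272)/2 = 439.
Check: 167 · 439 = 73313.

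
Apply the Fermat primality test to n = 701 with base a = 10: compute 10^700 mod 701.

1

10^1 ≡ 10 (mod 701)
10^2 ≡ 10^2 = 100 ≡ 100 (mod 701)
10^4 ≡ 100^2 = 10000 ≡ 186 (mod 701)
10^8 ≡ 186^2 = 34596 ≡ 247 (mod 701)
10^16 ≡ 247^2 = 61009 ≡ 22 (mod 701)
10^32 ≡ 22^2 = 484 ≡ 484 (mod 701)
10^64 ≡ 484^2 = 234256 ≡ 122 (mod 701)
10^128 ≡ 122^2 = 14884 ≡ 163 (mod 701)
10^256 ≡ 163^2 = 26569 ≡ 632 (mod 701)
10^512 ≡ 632^2 = 399424 ≡ 555 (mod 701)
700 = 512 + 128 + 32 + 16 + 8 + 4 in binary powers of 2.
So 10^700 ≡ 555 · 163 · 484 · 22 · 247 · 186 ≡ 1 (mod 701).
Since the result is 1, base 10 gives no evidence that 701 is composite.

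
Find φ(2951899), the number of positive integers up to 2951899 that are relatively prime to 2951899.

2889600

Factor: 2951899 = 113 · 151 · 173.
φ(2951899) = (113−1) · (151−1) · (173−1) = 112 · 150 · 172 = 2889600.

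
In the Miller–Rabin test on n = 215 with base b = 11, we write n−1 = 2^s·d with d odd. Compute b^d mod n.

121

215 − 1 = 214 = 2^1 · 107, so d = 107.
11^1 ≡ 11 (mod 215)
11^2 ≡ 11^2 = 121 ≡ 121 (mod 215)
11^4 ≡ 121^2 = 14641 ≡ 21 (mod 215)
11^8 ≡ 21^2 = 441 ≡ 11 (mod 215)
11^16 ≡ 11^2 = 121 ≡ 121 (mod 215)
11^32 ≡ 121^2 = 14641 ≡ 21 (mod 215)
11^64 ≡ 21^2 = 441 ≡ 11 (mod 215)
107 = 64 + 32 + 8 + 2 + 1 in binary powers of 2.
So 11^107 ≡ 11 · 21 · 11 · 121 · 11 ≡ 121 (mod 215).
Squaring chain: 121; never reaches −1, so base 11 is a Miller–Rabin witness that 215 is composite.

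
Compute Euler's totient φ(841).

812

Factor: 841 = 29^2.
φ(841) = 29^1·(29−1) = 812.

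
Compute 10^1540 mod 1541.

10^1 ≡ 10 (mod 1541)
10^2 ≡ 10^2 = 100 ≡ 100 (mod 1541)
10^4 ≡ 100^2 = 10000 ≡ 754 (mod 1541)
10^8 ≡ 754^2 = 568516 ≡ 1428 (mod 1541)
10^16 ≡ 1428^2 = 2039184 ≡ 441 (mod 1541)
10^32 ≡ 441^2 = 194481 ≡ 315 (mod 1541)
10^64 ≡ 315^2 = 99225 ≡ 601 (mod 1541)
10^128 ≡ 601^2 = 361201 ≡ 607 (mod 1541)
10^256 ≡ 607^2 = 368449 ≡ 150 (mod 1541)
10^512 ≡ 150^2 = 22500 ≡ 926 (mod 1541)
10^1024 ≡ 926^2 = 857476 ≡ 680 (mod 1541)
1540 = 1024 + 512 + 4 in binary powers of 2.
So 10^1540 ≡ 680 · 926 · 754 ≡ 1243 (mod 1541).
Since 1243 ≠ 1, base 10 is a Fermat witness: 1541 is composite.

1243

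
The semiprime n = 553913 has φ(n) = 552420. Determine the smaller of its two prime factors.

φ(n) = (p−1)(q−1) = n − (p+q) + 1, so p + q = 553913 − 552420 + 1 = 1494.
p and q are the roots of t² − 1494t + 553913 = 0.
Discriminant: 1494² − 4·553913 = 2232036 − 2215652 = 16384; √16384 = 128.
q = (1494 − 128)/2 = 683, p = (1494 + 128)/2 = 811.
Check: 683 · 811 = 553913.

683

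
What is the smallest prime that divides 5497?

23

5497 is odd.
Digit sum 25, not divisible by 3.
Ends in 7: not divisible by 5.
7: 5497 = 7·785 + 2
11: 5497 = 11·499 + 8
13: 5497 = 13·422 + 11
17: 5497 = 17·323 + 6
19: 5497 = 19·289 + 6
23: 5497 = 23·239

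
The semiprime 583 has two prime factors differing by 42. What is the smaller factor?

11

Since p = q + 42, we have 583 = q(q + 42), so q² + 42q − 583 = 0.
Discriminant: 42² + 4·583 = 1764 + 2332 = 4096; √4096 = 64.
q = (−42 + 64)/2 = 11, and p = q + 42 = 53.
Check: 11 · 53 = 583.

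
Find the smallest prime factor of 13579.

37

13579 is odd.
Digit sum 25, not divisible by 3.
Ends in 9: not divisible by 5.
7: 13579 = 7·1939 + 6
11: 13579 = 11·1234 + 5
13: 13579 = 13·1044 + 7
17: 13579 = 17·798 + 13
19: 13579 = 19·714 + 13
23: 13579 = 23·590 + 9
29: 13579 = 29·468 + 7
31: 13579 = 31·438 + 1
37: 13579 = 37·367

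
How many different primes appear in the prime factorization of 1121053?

1121053 = 29^2 · 1333
1333 = 31 · 43
1121053 = 29^2 · 31 · 43, which has 3 distinct prime factors.

3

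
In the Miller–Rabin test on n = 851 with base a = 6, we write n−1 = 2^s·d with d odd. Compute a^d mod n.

851 − 1 = 850 = 2^1 · 425, so d = 425.
6^1 ≡ 6 (mod 851)
6^2 ≡ 6^2 = 36 ≡ 36 (mod 851)
6^4 ≡ 36^2 = 1296 ≡ 445 (mod 851)
6^8 ≡ 445^2 = 198025 ≡ 593 (mod 851)
6^16 ≡ 593^2 = 351649 ≡ 186 (mod 851)
6^32 ≡ 186^2 = 34596 ≡ 556 (mod 851)
6^64 ≡ 556^2 = 309136 ≡ 223 (mod 851)
6^128 ≡ 223^2 = 49729 ≡ 371 (mod 851)
6^256 ≡ 371^2 = 137641 ≡ 630 (mod 851)
425 = 256 + 128 + 32 + 8 + 1 in binary powers of 2.
So 6^425 ≡ 630 · 371 · 556 · 593 · 6 ≡ 302 (mod 851).
Squaring chain: 302; never reaches −1, so base 6 is a Miller–Rabin witness that 851 is composite.

302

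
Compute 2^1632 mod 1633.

2^1 ≡ 2 (mod 1633)
2^2 ≡ 2^2 = 4 ≡ 4 (mod 1633)
2^4 ≡ 4^2 = 16 ≡ 16 (mod 1633)
2^8 ≡ 16^2 = 256 ≡ 256 (mod 1633)
2^16 ≡ 256^2 = 65536 ≡ 216 (mod 1633)
2^32 ≡ 216^2 = 46656 ≡ 932 (mod 1633)
2^64 ≡ 932^2 = 868624 ≡ 1501 (mod 1633)
2^128 ≡ 1501^2 = 2253001 ≡ 1094 (mod 1633)
2^256 ≡ 1094^2 = 1196836 ≡ 1480 (mod 1633)
2^512 ≡ 1480^2 = 2190400 ≡ 547 (mod 1633)
2^1024 ≡ 547^2 = 299209 ≡ 370 (mod 1633)
1632 = 1024 + 512 + 64 + 32 in binary powers of 2.
So 2^1632 ≡ 370 · 547 · 1501 · 932 ≡ 476 (mod 1633).
Since 476 ≠ 1, base 2 is a Fermat witness: 1633 is composite.

476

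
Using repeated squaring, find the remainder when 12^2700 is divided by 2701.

1

12^1 ≡ 12 (mod 2701)
12^2 ≡ 12^2 = 144 ≡ 144 (mod 2701)
12^4 ≡ 144^2 = 20736 ≡ 1829 (mod 2701)
12^8 ≡ 1829^2 = 3345241 ≡ 1403 (mod 2701)
12^16 ≡ 1403^2 = 1968409 ≡ 2081 (mod 2701)
12^32 ≡ 2081^2 = 4330561 ≡ 858 (mod 2701)
12^64 ≡ 858^2 = 736164 ≡ 1492 (mod 2701)
12^128 ≡ 1492^2 = 2226064 ≡ 440 (mod 2701)
12^256 ≡ 440^2 = 193600 ≡ 1829 (mod 2701)
12^512 ≡ 1829^2 = 3345241 ≡ 1403 (mod 2701)
12^1024 ≡ 1403^2 = 1968409 ≡ 2081 (mod 2701)
12^2048 ≡ 2081^2 = 4330561 ≡ 858 (mod 2701)
2700 = 2048 + 512 + 128 + 8 + 4 in binary powers of 2.
So 12^2700 ≡ 858 · 1403 · 440 · 1403 · 1829 ≡ 1 (mod 2701).
Since the result is 1, base 12 gives no evidence that 2701 is composite.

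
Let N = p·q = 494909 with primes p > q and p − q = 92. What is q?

659

Since p = q + 92, we have 494909 = q(q + 92), so q² + 92q − 494909 = 0.
Discriminant: 92² + 4·494909 = 8464 + 1979636 = 1988100; √1988100 = 1410.
q = (−92 + 1410)/2 = 659, and p = q + 92 = 751.
Check: 659 · 751 = 494909.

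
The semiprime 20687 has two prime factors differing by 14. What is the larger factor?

Since p = q + 14, we have 20687 = q(q + 14), so q² + 14q − 20687 = 0.
Discriminant: 14² + 4·20687 = 196 + 82748 = 82944; √82944 = 288.
q = (−14 + 288)/2 = 137, and p = q + 14 = 151.
Check: 137 · 151 = 20687.

151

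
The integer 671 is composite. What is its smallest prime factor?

671 is odd.
Digit sum 14, not divisible by 3.
Ends in 1: not divisible by 5.
7: 671 = 7·95 + 6
11: 671 = 11·61

11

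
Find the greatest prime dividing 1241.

1241 = 17 · 73
73 is prime.
So 1241 = 17 · 73; the largest prime factor is 73.

73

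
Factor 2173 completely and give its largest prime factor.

53

2173 = 41 · 53
53 is prime.
So 2173 = 41 · 53; the largest prime factor is 53.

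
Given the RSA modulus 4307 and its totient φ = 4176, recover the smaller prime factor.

φ(n) = (p−1)(q−1) = n − (p+q) + 1, so p + q = 4307 − 4176 + 1 = 132.
p and q are the roots of t² − 132t + 4307 = 0.
Discriminant: 132² − 4·4307 = 17424 − 17228 = 196; √196 = 14.
q = (132 − 14)/2 = 59, p = (132 + 14)/2 = 73.
Check: 59 · 73 = 4307.

59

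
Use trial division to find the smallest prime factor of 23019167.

97

23019167 is odd.
Digit sum 29, not divisible by 3.
Ends in 7: not divisible by 5.
7: 23019167 = 7·3288452 + 3
11: 23019167 = 11·2092651 + 6
13: 23019167 = 13·1770705 + 2
17: 23019167 = 17·1354068 + 11
19: 23019167 = 19·1211535 + 2
23: 23019167 = 23·1000833 + 8
29: 23019167 = 29·793764 + 11
31: 23019167 = 31·742553 + 24
37: 23019167 = 37·622139 + 24
41: 23019167 = 41·561443 + 4
43: 23019167 = 43·535329 + 20
47: 23019167 = 47·489769 + 24
53: 23019167 = 53·434323 + 48
59: 23019167 = 59·390155 + 22
61: 23019167 = 61·377363 + 24
67: 23019167 = 67·343569 + 44
71: 23019167 = 71·324213 + 44
73: 23019167 = 73·315331 + 4
79: 23019167 = 79·291381 + 68
83: 23019167 = 83·277339 + 30
89: 23019167 = 89·258642 + 29
97: 23019167 = 97·237311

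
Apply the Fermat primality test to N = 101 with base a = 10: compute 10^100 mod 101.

1

10^1 ≡ 10 (mod 101)
10^2 ≡ 10^2 = 100 ≡ 100 (mod 101)
10^4 ≡ 100^2 = 10000 ≡ 1 (mod 101)
10^8 ≡ 1^2 = 1 ≡ 1 (mod 101)
10^16 ≡ 1^2 = 1 ≡ 1 (mod 101)
10^32 ≡ 1^2 = 1 ≡ 1 (mod 101)
10^64 ≡ 1^2 = 1 ≡ 1 (mod 101)
100 = 64 + 32 + 4 in binary powers of 2.
So 10^100 ≡ 1 · 1 · 1 ≡ 1 (mod 101).
Since the result is 1, base 10 gives no evidence that 101 is composite.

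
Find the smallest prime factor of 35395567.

89

35395567 is odd.
Digit sum 43, not divisible by 3.
Ends in 7: not divisible by 5.
7: 35395567 = 7·5056509 + 4
11: 35395567 = 11·3217778 + 9
13: 35395567 = 13·2722735 + 12
17: 35395567 = 17·2082092 + 3
19: 35395567 = 19·1862924 + 11
23: 35395567 = 23·1538937 + 16
29: 35395567 = 29·1220536 + 23
31: 35395567 = 31·1141792 + 15
37: 35395567 = 37·956636 + 35
41: 35395567 = 41·863306 + 21
43: 35395567 = 43·823152 + 31
47: 35395567 = 47·753097 + 8
53: 35395567 = 53·667840 + 47
59: 35395567 = 59·599924 + 51
61: 35395567 = 61·580255 + 12
67: 35395567 = 67·528292 + 3
71: 35395567 = 71·498529 + 8
73: 35395567 = 73·484870 + 57
79: 35395567 = 79·448045 + 12
83: 35395567 = 83·426452 + 51
89: 35395567 = 89·397703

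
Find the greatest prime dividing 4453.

4453 = 61 · 73
73 is prime.
So 4453 = 61 · 73; the largest prime factor is 73.

73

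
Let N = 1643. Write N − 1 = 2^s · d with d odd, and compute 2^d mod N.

1643 − 1 = 1642 = 2^1 · 821, so d = 821.
2^1 ≡ 2 (mod 1643)
2^2 ≡ 2^2 = 4 ≡ 4 (mod 1643)
2^4 ≡ 4^2 = 16 ≡ 16 (mod 1643)
2^8 ≡ 16^2 = 256 ≡ 256 (mod 1643)
2^16 ≡ 256^2 = 65536 ≡ 1459 (mod 1643)
2^32 ≡ 1459^2 = 2128681 ≡ 996 (mod 1643)
2^64 ≡ 996^2 = 992016 ≡ 1287 (mod 1643)
2^128 ≡ 1287^2 = 1656369 ≡ 225 (mod 1643)
2^256 ≡ 225^2 = 50625 ≡ 1335 (mod 1643)
2^512 ≡ 1335^2 = 1782225 ≡ 1213 (mod 1643)
821 = 512 + 256 + 32 + 16 + 4 + 1 in binary powers of 2.
So 2^821 ≡ 1213 · 1335 · 996 · 1459 · 16 · 2 ≡ 622 (mod 1643).
Squaring chain: 622; never reaches −1, so base 2 is a Miller–Rabin witness that 1643 is composite.

622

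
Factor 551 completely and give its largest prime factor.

551 = 19 · 29
29 is prime.
So 551 = 19 · 29; the largest prime factor is 29.

29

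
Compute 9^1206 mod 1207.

973

9^1 ≡ 9 (mod 1207)
9^2 ≡ 9^2 = 81 ≡ 81 (mod 1207)
9^4 ≡ 81^2 = 6561 ≡ 526 (mod 1207)
9^8 ≡ 526^2 = 276676 ≡ 273 (mod 1207)
9^16 ≡ 273^2 = 74529 ≡ 902 (mod 1207)
9^32 ≡ 902^2 = 813604 ≡ 86 (mod 1207)
9^64 ≡ 86^2 = 7396 ≡ 154 (mod 1207)
9^128 ≡ 154^2 = 23716 ≡ 783 (mod 1207)
9^256 ≡ 783^2 = 613089 ≡ 1140 (mod 1207)
9^512 ≡ 1140^2 = 1299600 ≡ 868 (mod 1207)
9^1024 ≡ 868^2 = 753424 ≡ 256 (mod 1207)
1206 = 1024 + 128 + 32 + 16 + 4 + 2 in binary powers of 2.
So 9^1206 ≡ 256 · 783 · 86 · 902 · 526 · 81 ≡ 973 (mod 1207).
Since 973 ≠ 1, base 9 is a Fermat witness: 1207 is composite.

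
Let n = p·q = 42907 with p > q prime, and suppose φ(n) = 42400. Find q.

φ(n) = (p−1)(q−1) = n − (p+q) + 1, so p + q = 42907 − 42400 + 1 = 508.
p and q are the roots of t² − 508t + 42907 = 0.
Discriminant: 508² − 4·42907 = 258064 − 171628 = 86436; √86436 = 294.
q = (508 − 294)/2 = 107, p = (508 + 294)/2 = 401.
Check: 107 · 401 = 42907.

107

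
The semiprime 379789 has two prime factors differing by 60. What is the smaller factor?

587

Since p = q + 60, we have 379789 = q(q + 60), so q² + 60q − 379789 = 0.
Discriminant: 60² + 4·379789 = 3600 + 1519156 = 1522756; √1522756 = 1234.
q = (−60 + 1234)/2 = 587, and p = q + 60 = 647.
Check: 587 · 647 = 379789.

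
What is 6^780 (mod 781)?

375

6^1 ≡ 6 (mod 781)
6^2 ≡ 6^2 = 36 ≡ 36 (mod 781)
6^4 ≡ 36^2 = 1296 ≡ 515 (mod 781)
6^8 ≡ 515^2 = 265225 ≡ 466 (mod 781)
6^16 ≡ 466^2 = 217156 ≡ 38 (mod 781)
6^32 ≡ 38^2 = 1444 ≡ 663 (mod 781)
6^64 ≡ 663^2 = 439569 ≡ 647 (mod 781)
6^128 ≡ 647^2 = 418609 ≡ 774 (mod 781)
6^256 ≡ 774^2 = 599076 ≡ 49 (mod 781)
6^512 ≡ 49^2 = 2401 ≡ 58 (mod 781)
780 = 512 + 256 + 8 + 4 in binary powers of 2.
So 6^780 ≡ 58 · 49 · 466 · 515 ≡ 375 (mod 781).
Since 375 ≠ 1, base 6 is a Fermat witness: 781 is composite.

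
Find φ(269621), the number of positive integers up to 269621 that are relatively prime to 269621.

241920

Factor: 269621 = 11 · 127 · 193.
φ(269621) = (11−1) · (127−1) · (193−1) = 10 · 126 · 192 = 241920.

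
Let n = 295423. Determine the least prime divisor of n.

295423 is odd.
Digit sum 25, not divisible by 3.
Ends in 3: not divisible by 5.
7: 295423 = 7·42203 + 2
11: 295423 = 11·26856 + 7
13: 295423 = 13·22724 + 11
17: 295423 = 17·17377 + 14
19: 295423 = 19·15548 + 11
23: 295423 = 23·12844 + 11
29: 295423 = 29·10187

29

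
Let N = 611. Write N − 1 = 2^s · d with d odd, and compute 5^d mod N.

590

611 − 1 = 610 = 2^1 · 305, so d = 305.
5^1 ≡ 5 (mod 611)
5^2 ≡ 5^2 = 25 ≡ 25 (mod 611)
5^4 ≡ 25^2 = 625 ≡ 14 (mod 611)
5^8 ≡ 14^2 = 196 ≡ 196 (mod 611)
5^16 ≡ 196^2 = 38416 ≡ 534 (mod 611)
5^32 ≡ 534^2 = 285156 ≡ 430 (mod 611)
5^64 ≡ 430^2 = 184900 ≡ 378 (mod 611)
5^128 ≡ 378^2 = 142884 ≡ 521 (mod 611)
5^256 ≡ 521^2 = 271441 ≡ 157 (mod 611)
305 = 256 + 32 + 16 + 1 in binary powers of 2.
So 5^305 ≡ 157 · 430 · 534 · 5 ≡ 590 (mod 611).
Squaring chain: 590; never reaches −1, so base 5 is a Miller–Rabin witness that 611 is composite.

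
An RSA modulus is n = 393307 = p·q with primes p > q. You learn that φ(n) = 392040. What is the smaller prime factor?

φ(n) = (p−1)(q−1) = n − (p+q) + 1, so p + q = 393307 − 392040 + 1 = 1268.
p and q are the roots of t² − 1268t + 393307 = 0.
Discriminant: 1268² − 4·393307 = 1607824 − 1573228 = 34596; √34596 = 186.
q = (1268 − 186)/2 = 541, p = (1268 + 186)/2 = 727.
Check: 541 · 727 = 393307.

541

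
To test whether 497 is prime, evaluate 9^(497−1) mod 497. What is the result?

219

9^1 ≡ 9 (mod 497)
9^2 ≡ 9^2 = 81 ≡ 81 (mod 497)
9^4 ≡ 81^2 = 6561 ≡ 100 (mod 497)
9^8 ≡ 100^2 = 10000 ≡ 60 (mod 497)
9^16 ≡ 60^2 = 3600 ≡ 121 (mod 497)
9^32 ≡ 121^2 = 14641 ≡ 228 (mod 497)
9^64 ≡ 228^2 = 51984 ≡ 296 (mod 497)
9^128 ≡ 296^2 = 87616 ≡ 144 (mod 497)
9^256 ≡ 144^2 = 20736 ≡ 359 (mod 497)
496 = 256 + 128 + 64 + 32 + 16 in binary powers of 2.
So 9^496 ≡ 359 · 144 · 296 · 228 · 121 ≡ 219 (mod 497).
Since 219 ≠ 1, base 9 is a Fermat witness: 497 is composite.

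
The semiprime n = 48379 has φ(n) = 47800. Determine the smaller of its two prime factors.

101

φ(n) = (p−1)(q−1) = n − (p+q) + 1, so p + q = 48379 − 47800 + 1 = 580.
p and q are the roots of t² − 580t + 48379 = 0.
Discriminant: 580² − 4·48379 = 336400 − 193516 = 142884; √142884 = 378.
q = (580 − 378)/2 = 101, p = (580 + 378)/2 = 479.
Check: 101 · 479 = 48379.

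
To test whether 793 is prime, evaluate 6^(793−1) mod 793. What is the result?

6^1 ≡ 6 (mod 793)
6^2 ≡ 6^2 = 36 ≡ 36 (mod 793)
6^4 ≡ 36^2 = 1296 ≡ 503 (mod 793)
6^8 ≡ 503^2 = 253009 ≡ 42 (mod 793)
6^16 ≡ 42^2 = 1764 ≡ 178 (mod 793)
6^32 ≡ 178^2 = 31684 ≡ 757 (mod 793)
6^64 ≡ 757^2 = 573049 ≡ 503 (mod 793)
6^128 ≡ 503^2 = 253009 ≡ 42 (mod 793)
6^256 ≡ 42^2 = 1764 ≡ 178 (mod 793)
6^512 ≡ 178^2 = 31684 ≡ 757 (mod 793)
792 = 512 + 256 + 16 + 8 in binary powers of 2.
So 6^792 ≡ 757 · 178 · 178 · 42 ≡ 508 (mod 793).
Since 508 ≠ 1, base 6 is a Fermat witness: 793 is composite.

508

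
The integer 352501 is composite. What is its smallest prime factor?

352501 is odd.
Digit sum 16, not divisible by 3.
Ends in 1: not divisible by 5.
7: 352501 = 7·50357 + 2
11: 352501 = 11·32045 + 6
13: 352501 = 13·27115 + 6
17: 352501 = 17·20735 + 6
19: 352501 = 19·18552 + 13
23: 352501 = 23·15326 + 3
29: 352501 = 29·12155 + 6
31: 352501 = 31·11371

31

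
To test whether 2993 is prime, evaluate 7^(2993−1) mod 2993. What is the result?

1322

7^1 ≡ 7 (mod 2993)
7^2 ≡ 7^2 = 49 ≡ 49 (mod 2993)
7^4 ≡ 49^2 = 2401 ≡ 2401 (mod 2993)
7^8 ≡ 2401^2 = 5764801 ≡ 283 (mod 2993)
7^16 ≡ 283^2 = 80089 ≡ 2271 (mod 2993)
7^32 ≡ 2271^2 = 5157441 ≡ 502 (mod 2993)
7^64 ≡ 502^2 = 252004 ≡ 592 (mod 2993)
7^128 ≡ 592^2 = 350464 ≡ 283 (mod 2993)
7^256 ≡ 283^2 = 80089 ≡ 2271 (mod 2993)
7^512 ≡ 2271^2 = 5157441 ≡ 502 (mod 2993)
7^1024 ≡ 502^2 = 252004 ≡ 592 (mod 2993)
7^2048 ≡ 592^2 = 350464 ≡ 283 (mod 2993)
2992 = 2048 + 512 + 256 + 128 + 32 + 16 in binary powers of 2.
So 7^2992 ≡ 283 · 502 · 2271 · 283 · 502 · 2271 ≡ 1322 (mod 2993).
Since 1322 ≠ 1, base 7 is a Fermat witness: 2993 is composite.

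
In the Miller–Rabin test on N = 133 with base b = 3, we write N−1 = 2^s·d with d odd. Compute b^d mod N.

133 − 1 = 132 = 2^2 · 33, so d = 33.
3^1 ≡ 3 (mod 133)
3^2 ≡ 3^2 = 9 ≡ 9 (mod 133)
3^4 ≡ 9^2 = 81 ≡ 81 (mod 133)
3^8 ≡ 81^2 = 6561 ≡ 44 (mod 133)
3^16 ≡ 44^2 = 1936 ≡ 74 (mod 133)
3^32 ≡ 74^2 = 5476 ≡ 23 (mod 133)
33 = 32 + 1 in binary powers of 2.
So 3^33 ≡ 23 · 3 ≡ 69 (mod 133).
Squaring chain: 69 → 106; never reaches −1, so base 3 is a Miller–Rabin witness that 133 is composite.

69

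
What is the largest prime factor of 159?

53

159 = 3 · 53
53 is prime.
So 159 = 3 · 53; the largest prime factor is 53.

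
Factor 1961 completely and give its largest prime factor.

53

1961 = 37 · 53
53 is prime.
So 1961 = 37 · 53; the largest prime factor is 53.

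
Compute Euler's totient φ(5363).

Factor: 5363 = 31 · 173.
φ(5363) = (31−1) · (173−1) = 30 · 172 = 5160.

5160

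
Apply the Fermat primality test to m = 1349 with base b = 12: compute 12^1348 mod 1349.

12^1 ≡ 12 (mod 1349)
12^2 ≡ 12^2 = 144 ≡ 144 (mod 1349)
12^4 ≡ 144^2 = 20736 ≡ 501 (mod 1349)
12^8 ≡ 501^2 = 251001 ≡ 87 (mod 1349)
12^16 ≡ 87^2 = 7569 ≡ 824 (mod 1349)
12^32 ≡ 824^2 = 678976 ≡ 429 (mod 1349)
12^64 ≡ 429^2 = 184041 ≡ 577 (mod 1349)
12^128 ≡ 577^2 = 332929 ≡ 1075 (mod 1349)
12^256 ≡ 1075^2 = 1155625 ≡ 881 (mod 1349)
12^512 ≡ 881^2 = 776161 ≡ 486 (mod 1349)
12^1024 ≡ 486^2 = 236196 ≡ 121 (mod 1349)
1348 = 1024 + 256 + 64 + 4 in binary powers of 2.
So 12^1348 ≡ 121 · 881 · 577 · 501 ≡ 938 (mod 1349).
Since 938 ≠ 1, base 12 is a Fermat witness: 1349 is composite.

938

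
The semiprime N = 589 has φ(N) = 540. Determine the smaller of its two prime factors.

19

φ(n) = (p−1)(q−1) = n − (p+q) + 1, so p + q = 589 − 540 + 1 = 50.
p and q are the roots of t² − 50t + 589 = 0.
Discriminant: 50² − 4·589 = 2500 − 2356 = 144; √144 = 12.
q = (50 − 12)/2 = 19, p = (50 + 12)/2 = 31.
Check: 19 · 31 = 589.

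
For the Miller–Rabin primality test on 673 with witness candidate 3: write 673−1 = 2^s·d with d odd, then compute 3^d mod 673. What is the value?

673 − 1 = 672 = 2^5 · 21, so d = 21.
3^1 ≡ 3 (mod 673)
3^2 ≡ 3^2 = 9 ≡ 9 (mod 673)
3^4 ≡ 9^2 = 81 ≡ 81 (mod 673)
3^8 ≡ 81^2 = 6561 ≡ 504 (mod 673)
3^16 ≡ 504^2 = 254016 ≡ 295 (mod 673)
21 = 16 + 4 + 1 in binary powers of 2.
So 3^21 ≡ 295 · 81 · 3 ≡ 347 (mod 673).
Squaring chain: 347 → 615 → 672 → 1 → 1; reaches −1, so base 3 does not prove 673 composite.

347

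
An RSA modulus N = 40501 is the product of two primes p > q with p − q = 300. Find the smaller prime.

101

Since p = q + 300, we have 40501 = q(q + 300), so q² + 300q − 40501 = 0.
Discriminant: 300² + 4·40501 = 90000 + 162004 = 252004; √252004 = 502.
q = (−300 + 502)/2 = 101, and p = q + 300 = 401.
Check: 101 · 401 = 40501.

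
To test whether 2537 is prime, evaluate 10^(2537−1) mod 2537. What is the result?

547

10^1 ≡ 10 (mod 2537)
10^2 ≡ 10^2 = 100 ≡ 100 (mod 2537)
10^4 ≡ 100^2 = 10000 ≡ 2389 (mod 2537)
10^8 ≡ 2389^2 = 5707321 ≡ 1608 (mod 2537)
10^16 ≡ 1608^2 = 2585664 ≡ 461 (mod 2537)
10^32 ≡ 461^2 = 212521 ≡ 1950 (mod 2537)
10^64 ≡ 1950^2 = 3802500 ≡ 2074 (mod 2537)
10^128 ≡ 2074^2 = 4301476 ≡ 1261 (mod 2537)
10^256 ≡ 1261^2 = 1590121 ≡ 1959 (mod 2537)
10^512 ≡ 1959^2 = 3837681 ≡ 1737 (mod 2537)
10^1024 ≡ 1737^2 = 3017169 ≡ 676 (mod 2537)
10^2048 ≡ 676^2 = 456976 ≡ 316 (mod 2537)
2536 = 2048 + 256 + 128 + 64 + 32 + 8 in binary powers of 2.
So 10^2536 ≡ 316 · 1959 · 1261 · 2074 · 1950 · 1608 ≡ 547 (mod 2537).
Since 547 ≠ 1, base 10 is a Fermat witness: 2537 is composite.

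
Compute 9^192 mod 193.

9^1 ≡ 9 (mod 193)
9^2 ≡ 9^2 = 81 ≡ 81 (mod 193)
9^4 ≡ 81^2 = 6561 ≡ 192 (mod 193)
9^8 ≡ 192^2 = 36864 ≡ 1 (mod 193)
9^16 ≡ 1^2 = 1 ≡ 1 (mod 193)
9^32 ≡ 1^2 = 1 ≡ 1 (mod 193)
9^64 ≡ 1^2 = 1 ≡ 1 (mod 193)
9^128 ≡ 1^2 = 1 ≡ 1 (mod 193)
192 = 128 + 64 in binary powers of 2.
So 9^192 ≡ 1 · 1 ≡ 1 (mod 193).
Since the result is 1, base 9 gives no evidence that 193 is composite.

1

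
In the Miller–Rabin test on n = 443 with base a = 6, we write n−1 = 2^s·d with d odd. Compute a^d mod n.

443 − 1 = 442 = 2^1 · 221, so d = 221.
6^1 ≡ 6 (mod 443)
6^2 ≡ 6^2 = 36 ≡ 36 (mod 443)
6^4 ≡ 36^2 = 1296 ≡ 410 (mod 443)
6^8 ≡ 410^2 = 168100 ≡ 203 (mod 443)
6^16 ≡ 203^2 = 41209 ≡ 10 (mod 443)
6^32 ≡ 10^2 = 100 ≡ 100 (mod 443)
6^64 ≡ 100^2 = 10000 ≡ 254 (mod 443)
6^128 ≡ 254^2 = 64516 ≡ 281 (mod 443)
221 = 128 + 64 + 16 + 8 + 4 + 1 in binary powers of 2.
So 6^221 ≡ 281 · 254 · 10 · 203 · 410 · 6 ≡ 442 (mod 443).
Since 6^d ≡ 442 (mod 443), base 6 does not prove 443 composite.

442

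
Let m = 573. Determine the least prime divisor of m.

3

573 is odd.
Digit sum 15, divisible by 3.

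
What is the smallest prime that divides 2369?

23

2369 is odd.
Digit sum 20, not divisible by 3.
Ends in 9: not divisible by 5.
7: 2369 = 7·338 + 3
11: 2369 = 11·215 + 4
13: 2369 = 13·182 + 3
17: 2369 = 17·139 + 6
19: 2369 = 19·124 + 13
23: 2369 = 23·103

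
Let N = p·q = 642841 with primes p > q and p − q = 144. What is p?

Since p = q + 144, we have 642841 = q(q + 144), so q² + 144q − 642841 = 0.
Discriminant: 144² + 4·642841 = 20736 + 2571364 = 2592100; √2592100 = 1610.
q = (−144 + 1610)/2 = 733, and p = q + 144 = 877.
Check: 733 · 877 = 642841.

877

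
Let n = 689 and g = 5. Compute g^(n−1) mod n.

5^1 ≡ 5 (mod 689)
5^2 ≡ 5^2 = 25 ≡ 25 (mod 689)
5^4 ≡ 25^2 = 625 ≡ 625 (mod 689)
5^8 ≡ 625^2 = 390625 ≡ 651 (mod 689)
5^16 ≡ 651^2 = 423801 ≡ 66 (mod 689)
5^32 ≡ 66^2 = 4356 ≡ 222 (mod 689)
5^64 ≡ 222^2 = 49284 ≡ 365 (mod 689)
5^128 ≡ 365^2 = 133225 ≡ 248 (mod 689)
5^256 ≡ 248^2 = 61504 ≡ 183 (mod 689)
5^512 ≡ 183^2 = 33489 ≡ 417 (mod 689)
688 = 512 + 128 + 32 + 16 in binary powers of 2.
So 5^688 ≡ 417 · 248 · 222 · 66 ≡ 365 (mod 689).
Since 365 ≠ 1, base 5 is a Fermat witness: 689 is composite.

365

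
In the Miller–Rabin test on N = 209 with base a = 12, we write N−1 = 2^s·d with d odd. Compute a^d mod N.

12

209 − 1 = 208 = 2^4 · 13, so d = 13.
12^1 ≡ 12 (mod 209)
12^2 ≡ 12^2 = 144 ≡ 144 (mod 209)
12^4 ≡ 144^2 = 20736 ≡ 45 (mod 209)
12^8 ≡ 45^2 = 2025 ≡ 144 (mod 209)
13 = 8 + 4 + 1 in binary powers of 2.
So 12^13 ≡ 144 · 45 · 12 ≡ 12 (mod 209).
Squaring chain: 12 → 144 → 45 → 144; never reaches −1, so base 12 is a Miller–Rabin witness that 209 is composite.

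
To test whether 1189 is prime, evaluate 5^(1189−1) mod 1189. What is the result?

5^1 ≡ 5 (mod 1189)
5^2 ≡ 5^2 = 25 ≡ 25 (mod 1189)
5^4 ≡ 25^2 = 625 ≡ 625 (mod 1189)
5^8 ≡ 625^2 = 390625 ≡ 633 (mod 1189)
5^16 ≡ 633^2 = 400689 ≡ 1185 (mod 1189)
5^32 ≡ 1185^2 = 1404225 ≡ 16 (mod 1189)
5^64 ≡ 16^2 = 256 ≡ 256 (mod 1189)
5^128 ≡ 256^2 = 65536 ≡ 141 (mod 1189)
5^256 ≡ 141^2 = 19881 ≡ 857 (mod 1189)
5^512 ≡ 857^2 = 734449 ≡ 836 (mod 1189)
5^1024 ≡ 836^2 = 698896 ≡ 953 (mod 1189)
1188 = 1024 + 128 + 32 + 4 in binary powers of 2.
So 5^1188 ≡ 953 · 141 · 16 · 625 ≡ 674 (mod 1189).
Since 674 ≠ 1, base 5 is a Fermat witness: 1189 is composite.

674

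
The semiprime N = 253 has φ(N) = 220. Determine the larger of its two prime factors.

φ(n) = (p−1)(q−1) = n − (p+q) + 1, so p + q = 253 − 220 + 1 = 34.
p and q are the roots of t² − 34t + 253 = 0.
Discriminant: 34² − 4·253 = 1156 − 1012 = 144; √144 = 12.
q = (34 − 12)/2 = 11, p = (34 + 12)/2 = 23.
Check: 11 · 23 = 253.

23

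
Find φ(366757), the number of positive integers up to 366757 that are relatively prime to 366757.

342144

Factor: 366757 = 19 · 97 · 199.
φ(366757) = (19−1) · (97−1) · (199−1) = 18 · 96 · 198 = 342144.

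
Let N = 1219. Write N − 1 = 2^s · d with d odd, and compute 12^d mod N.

1219 − 1 = 1218 = 2^1 · 609, so d = 609.
12^1 ≡ 12 (mod 1219)
12^2 ≡ 12^2 = 144 ≡ 144 (mod 1219)
12^4 ≡ 144^2 = 20736 ≡ 13 (mod 1219)
12^8 ≡ 13^2 = 169 ≡ 169 (mod 1219)
12^16 ≡ 169^2 = 28561 ≡ 524 (mod 1219)
12^32 ≡ 524^2 = 274576 ≡ 301 (mod 1219)
12^64 ≡ 301^2 = 90601 ≡ 395 (mod 1219)
12^128 ≡ 395^2 = 156025 ≡ 1212 (mod 1219)
12^256 ≡ 1212^2 = 1468944 ≡ 49 (mod 1219)
12^512 ≡ 49^2 = 2401 ≡ 1182 (mod 1219)
609 = 512 + 64 + 32 + 1 in binary powers of 2.
So 12^609 ≡ 1182 · 395 · 301 · 12 ≡ 634 (mod 1219).
Squaring chain: 634; never reaches −1, so base 12 is a Miller–Rabin witness that 1219 is composite.

634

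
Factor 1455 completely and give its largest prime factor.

97

1455 = 3 · 485
485 = 5 · 97
97 is prime.
So 1455 = 3 · 5 · 97; the largest prime factor is 97.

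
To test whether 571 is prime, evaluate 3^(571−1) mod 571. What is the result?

3^1 ≡ 3 (mod 571)
3^2 ≡ 3^2 = 9 ≡ 9 (mod 571)
3^4 ≡ 9^2 = 81 ≡ 81 (mod 571)
3^8 ≡ 81^2 = 6561 ≡ 280 (mod 571)
3^16 ≡ 280^2 = 78400 ≡ 173 (mod 571)
3^32 ≡ 173^2 = 29929 ≡ 237 (mod 571)
3^64 ≡ 237^2 = 56169 ≡ 211 (mod 571)
3^128 ≡ 211^2 = 44521 ≡ 554 (mod 571)
3^256 ≡ 554^2 = 306916 ≡ 289 (mod 571)
3^512 ≡ 289^2 = 83521 ≡ 155 (mod 571)
570 = 512 + 32 + 16 + 8 + 2 in binary powers of 2.
So 3^570 ≡ 155 · 237 · 173 · 280 · 9 ≡ 1 (mod 571).
Since the result is 1, base 3 gives no evidence that 571 is composite.

1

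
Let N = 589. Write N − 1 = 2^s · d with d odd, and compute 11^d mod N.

589 − 1 = 588 = 2^2 · 147, so d = 147.
11^1 ≡ 11 (mod 589)
11^2 ≡ 11^2 = 121 ≡ 121 (mod 589)
11^4 ≡ 121^2 = 14641 ≡ 505 (mod 589)
11^8 ≡ 505^2 = 255025 ≡ 577 (mod 589)
11^16 ≡ 577^2 = 332929 ≡ 144 (mod 589)
11^32 ≡ 144^2 = 20736 ≡ 121 (mod 589)
11^64 ≡ 121^2 = 14641 ≡ 505 (mod 589)
11^128 ≡ 505^2 = 255025 ≡ 577 (mod 589)
147 = 128 + 16 + 2 + 1 in binary powers of 2.
So 11^147 ≡ 577 · 144 · 121 · 11 ≡ 77 (mod 589).
Squaring chain: 77 → 39; never reaches −1, so base 11 is a Miller–Rabin witness that 589 is composite.

77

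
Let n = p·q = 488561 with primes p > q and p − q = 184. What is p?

Since p = q + 184, we have 488561 = q(q + 184), so q² + 184q − 488561 = 0.
Discriminant: 184² + 4·488561 = 33856 + 1954244 = 1988100; √1988100 = 1410.
q = (−184 + 1410)/2 = 613, and p = q + 184 = 797.
Check: 613 · 797 = 488561.

797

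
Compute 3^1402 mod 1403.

680

3^1 ≡ 3 (mod 1403)
3^2 ≡ 3^2 = 9 ≡ 9 (mod 1403)
3^4 ≡ 9^2 = 81 ≡ 81 (mod 1403)
3^8 ≡ 81^2 = 6561 ≡ 949 (mod 1403)
3^16 ≡ 949^2 = 900601 ≡ 1278 (mod 1403)
3^32 ≡ 1278^2 = 1633284 ≡ 192 (mod 1403)
3^64 ≡ 192^2 = 36864 ≡ 386 (mod 1403)
3^128 ≡ 386^2 = 148996 ≡ 278 (mod 1403)
3^256 ≡ 278^2 = 77284 ≡ 119 (mod 1403)
3^512 ≡ 119^2 = 14161 ≡ 131 (mod 1403)
3^1024 ≡ 131^2 = 17161 ≡ 325 (mod 1403)
1402 = 1024 + 256 + 64 + 32 + 16 + 8 + 2 in binary powers of 2.
So 3^1402 ≡ 325 · 119 · 386 · 192 · 1278 · 949 · 9 ≡ 680 (mod 1403).
Since 680 ≠ 1, base 3 is a Fermat witness: 1403 is composite.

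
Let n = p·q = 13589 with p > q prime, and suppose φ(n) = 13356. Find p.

φ(n) = (p−1)(q−1) = n − (p+q) + 1, so p + q = 13589 − 13356 + 1 = 234.
p and q are the roots of t² − 234t + 13589 = 0.
Discriminant: 234² − 4·13589 = 54756 − 54356 = 400; √400 = 20.
q = (234 − 20)/2 = 107, p = (234 + 20)/2 = 127.
Check: 107 · 127 = 13589.

127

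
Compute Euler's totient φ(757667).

732672

Factor: 757667 = 73 · 97 · 107.
φ(757667) = (73−1) · (97−1) · (107−1) = 72 · 96 · 106 = 732672.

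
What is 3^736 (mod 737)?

3^1 ≡ 3 (mod 737)
3^2 ≡ 3^2 = 9 ≡ 9 (mod 737)
3^4 ≡ 9^2 = 81 ≡ 81 (mod 737)
3^8 ≡ 81^2 = 6561 ≡ 665 (mod 737)
3^16 ≡ 665^2 = 442225 ≡ 25 (mod 737)
3^32 ≡ 25^2 = 625 ≡ 625 (mod 737)
3^64 ≡ 625^2 = 390625 ≡ 15 (mod 737)
3^128 ≡ 15^2 = 225 ≡ 225 (mod 737)
3^256 ≡ 225^2 = 50625 ≡ 509 (mod 737)
3^512 ≡ 509^2 = 259081 ≡ 394 (mod 737)
736 = 512 + 128 + 64 + 32 in binary powers of 2.
So 3^736 ≡ 394 · 225 · 15 · 625 ≡ 223 (mod 737).
Since 223 ≠ 1, base 3 is a Fermat witness: 737 is composite.

223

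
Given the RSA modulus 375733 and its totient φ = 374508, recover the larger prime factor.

φ(n) = (p−1)(q−1) = n − (p+q) + 1, so p + q = 375733 − 374508 + 1 = 1226.
p and q are the roots of t² − 1226t + 375733 = 0.
Discriminant: 1226² − 4·375733 = 1503076 − 1502932 = 144; √144 = 12.
q = (1226 − 12)/2 = 607, p = (1226 + 12)/2 = 619.
Check: 607 · 619 = 375733.

619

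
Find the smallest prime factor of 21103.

21103 is odd.
Digit sum 7, not divisible by 3.
Ends in 3: not divisible by 5.
7: 21103 = 7·3014 + 5
11: 21103 = 11·1918 + 5
13: 21103 = 13·1623 + 4
17: 21103 = 17·1241 + 6
19: 21103 = 19·1110 + 13
23: 21103 = 23·917 + 12
29: 21103 = 29·727 + 20
31: 21103 = 31·680 + 23
37: 21103 = 37·570 + 13
41: 21103 = 41·514 + 29
43: 21103 = 43·490 + 33
47: 21103 = 47·449

47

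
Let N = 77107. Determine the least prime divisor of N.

77107 is odd.
Digit sum 22, not divisible by 3.
Ends in 7: not divisible by 5.
7: 77107 = 7·11015 + 2
11: 77107 = 11·7009 + 8
13: 77107 = 13·5931 + 4
17: 77107 = 17·4535 + 12
19: 77107 = 19·4058 + 5
23: 77107 = 23·3352 + 11
29: 77107 = 29·2658 + 25
31: 77107 = 31·2487 + 10
37: 77107 = 37·2083 + 36
41: 77107 = 41·1880 + 27
43: 77107 = 43·1793 + 8
47: 77107 = 47·1640 + 27
53: 77107 = 53·1454 + 45
59: 77107 = 59·1306 + 53
61: 77107 = 61·1264 + 3
67: 77107 = 67·1150 + 57
71: 77107 = 71·1086 + 1
73: 77107 = 73·1056 + 19
79: 77107 = 79·976 + 3
83: 77107 = 83·929

83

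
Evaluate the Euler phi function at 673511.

645408

Factor: 673511 = 37 · 109 · 167.
φ(673511) = (37−1) · (109−1) · (167−1) = 36 · 108 · 166 = 645408.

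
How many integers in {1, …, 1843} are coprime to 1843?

1728

Factor: 1843 = 19 · 97.
φ(1843) = (19−1) · (97−1) = 18 · 96 = 1728.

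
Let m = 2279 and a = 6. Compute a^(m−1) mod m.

6^1 ≡ 6 (mod 2279)
6^2 ≡ 6^2 = 36 ≡ 36 (mod 2279)
6^4 ≡ 36^2 = 1296 ≡ 1296 (mod 2279)
6^8 ≡ 1296^2 = 1679616 ≡ 2272 (mod 2279)
6^16 ≡ 2272^2 = 5161984 ≡ 49 (mod 2279)
6^32 ≡ 49^2 = 2401 ≡ 122 (mod 2279)
6^64 ≡ 122^2 = 14884 ≡ 1210 (mod 2279)
6^128 ≡ 1210^2 = 1464100 ≡ 982 (mod 2279)
6^256 ≡ 982^2 = 964324 ≡ 307 (mod 2279)
6^512 ≡ 307^2 = 94249 ≡ 810 (mod 2279)
6^1024 ≡ 810^2 = 656100 ≡ 2027 (mod 2279)
6^2048 ≡ 2027^2 = 4108729 ≡ 1971 (mod 2279)
2278 = 2048 + 128 + 64 + 32 + 4 + 2 in binary powers of 2.
So 6^2278 ≡ 1971 · 982 · 1210 · 122 · 1296 · 36 ≡ 49 (mod 2279).
Since 49 ≠ 1, base 6 is a Fermat witness: 2279 is composite.

49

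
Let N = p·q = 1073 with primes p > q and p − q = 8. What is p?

37

Since p = q + 8, we have 1073 = q(q + 8), so q² + 8q − 1073 = 0.
Discriminant: 8² + 4·1073 = 64 + 4292 = 4356; √4356 = 66.
q = (−8 + 66)/2 = 29, and p = q + 8 = 37.
Check: 29 · 37 = 1073.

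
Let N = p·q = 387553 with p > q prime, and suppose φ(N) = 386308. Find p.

φ(n) = (p−1)(q−1) = n − (p+q) + 1, so p + q = 387553 − 386308 + 1 = 1246.
p and q are the roots of t² − 1246t + 387553 = 0.
Discriminant: 1246² − 4·387553 = 1552516 − 1550212 = 2304; √2304 = 48.
q = (1246 − 48)/2 = 599, p = (1246 + 48)/2 = 647.
Check: 599 · 647 = 387553.

647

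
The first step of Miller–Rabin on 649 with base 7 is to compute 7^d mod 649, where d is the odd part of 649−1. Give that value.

315

649 − 1 = 648 = 2^3 · 81, so d = 81.
7^1 ≡ 7 (mod 649)
7^2 ≡ 7^2 = 49 ≡ 49 (mod 649)
7^4 ≡ 49^2 = 2401 ≡ 454 (mod 649)
7^8 ≡ 454^2 = 206116 ≡ 383 (mod 649)
7^16 ≡ 383^2 = 146689 ≡ 15 (mod 649)
7^32 ≡ 15^2 = 225 ≡ 225 (mod 649)
7^64 ≡ 225^2 = 50625 ≡ 3 (mod 649)
81 = 64 + 16 + 1 in binary powers of 2.
So 7^81 ≡ 3 · 15 · 7 ≡ 315 (mod 649).
Squaring chain: 315 → 577 → 641; never reaches −1, so base 7 is a Miller–Rabin witness that 649 is composite.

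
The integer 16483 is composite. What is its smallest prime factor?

16483 is odd.
Digit sum 22, not divisible by 3.
Ends in 3: not divisible by 5.
7: 16483 = 7·2354 + 5
11: 16483 = 11·1498 + 5
13: 16483 = 13·1267 + 12
17: 16483 = 17·969 + 10
19: 16483 = 19·867 + 10
23: 16483 = 23·716 + 15
29: 16483 = 29·568 + 11
31: 16483 = 31·531 + 22
37: 16483 = 37·445 + 18
41: 16483 = 41·402 + 1
43: 16483 = 43·383 + 14
47: 16483 = 47·350 + 33
53: 16483 = 53·311

53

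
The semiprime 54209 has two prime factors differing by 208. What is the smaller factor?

151

Since p = q + 208, we have 54209 = q(q + 208), so q² + 208q − 54209 = 0.
Discriminant: 208² + 4·54209 = 43264 + 216836 = 260100; √260100 = 510.
q = (−208 + 510)/2 = 151, and p = q + 208 = 359.
Check: 151 · 359 = 54209.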